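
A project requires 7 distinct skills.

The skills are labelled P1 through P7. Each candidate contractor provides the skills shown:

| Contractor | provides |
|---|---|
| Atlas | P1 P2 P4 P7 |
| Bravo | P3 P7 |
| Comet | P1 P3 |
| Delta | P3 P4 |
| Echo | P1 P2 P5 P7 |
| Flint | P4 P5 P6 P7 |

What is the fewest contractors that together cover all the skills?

Atlas and Bravo and Flint together: Atlas ∪ Bravo ∪ Flint = {P1, P2, P3, P4, P5, P6, P7} — every skill is covered.
Only Flint contains P6, so Flint is forced; the remaining 3 skills need at least 2 more contractors (each remaining contractor adds at most 2) — so at least 3 contractors are needed, and 3 is optimal.

3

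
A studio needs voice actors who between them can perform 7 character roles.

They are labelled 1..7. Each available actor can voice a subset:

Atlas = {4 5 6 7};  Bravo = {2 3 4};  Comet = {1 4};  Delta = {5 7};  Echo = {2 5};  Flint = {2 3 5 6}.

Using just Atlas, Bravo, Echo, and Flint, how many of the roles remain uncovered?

Union of Atlas, Bravo, Echo, Flint = {2, 3, 4, 5, 6, 7}.
Not covered: 1 — 1 role.

1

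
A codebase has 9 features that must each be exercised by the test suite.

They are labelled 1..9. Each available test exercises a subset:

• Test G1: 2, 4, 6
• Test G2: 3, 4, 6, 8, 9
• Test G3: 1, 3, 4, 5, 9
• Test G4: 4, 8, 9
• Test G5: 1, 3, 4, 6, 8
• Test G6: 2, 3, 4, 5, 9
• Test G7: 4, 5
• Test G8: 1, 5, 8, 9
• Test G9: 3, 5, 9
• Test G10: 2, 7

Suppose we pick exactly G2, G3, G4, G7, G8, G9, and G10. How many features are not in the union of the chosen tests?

0

Union of G2, G3, G4, G7, G8, G9, G10 = {1, 2, 3, 4, 5, 6, 7, 8, 9} — that's every feature, so 0 are uncovered.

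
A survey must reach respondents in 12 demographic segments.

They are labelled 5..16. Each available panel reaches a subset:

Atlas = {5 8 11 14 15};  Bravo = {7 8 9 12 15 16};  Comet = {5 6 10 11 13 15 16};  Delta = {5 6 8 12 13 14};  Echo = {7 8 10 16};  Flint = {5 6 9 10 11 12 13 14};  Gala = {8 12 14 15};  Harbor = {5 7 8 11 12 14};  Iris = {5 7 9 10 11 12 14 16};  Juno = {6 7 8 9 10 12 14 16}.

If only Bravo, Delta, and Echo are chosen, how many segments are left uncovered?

Union of Bravo, Delta, Echo = {5, 6, 7, 8, 9, 10, 12, 13, 14, 15, 16}.
Not covered: 11 — 1 segment.

1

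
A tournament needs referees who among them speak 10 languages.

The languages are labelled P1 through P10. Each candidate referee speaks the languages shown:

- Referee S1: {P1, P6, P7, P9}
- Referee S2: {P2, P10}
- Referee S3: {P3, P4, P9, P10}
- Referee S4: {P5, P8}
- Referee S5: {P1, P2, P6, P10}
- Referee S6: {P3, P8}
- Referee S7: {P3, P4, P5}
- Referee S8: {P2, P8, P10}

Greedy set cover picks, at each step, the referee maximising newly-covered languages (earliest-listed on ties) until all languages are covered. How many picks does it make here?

4

Greedy: pick S1 (covers 4 new) → pick S3 (covers 3 new) → pick S4 (covers 2 new) → pick S2 (covers 1 new). Total picks: 4.
(The true minimum cover uses only 3 referees, so greedy is not optimal here.)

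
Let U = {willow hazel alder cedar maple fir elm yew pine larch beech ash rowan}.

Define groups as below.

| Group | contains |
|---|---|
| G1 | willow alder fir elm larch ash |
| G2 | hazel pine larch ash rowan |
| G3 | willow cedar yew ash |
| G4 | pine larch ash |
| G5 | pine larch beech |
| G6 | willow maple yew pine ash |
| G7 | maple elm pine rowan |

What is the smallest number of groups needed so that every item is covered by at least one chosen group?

5

G1 and G2 and G3 and G5 and G7 together: G1 ∪ G2 ∪ G3 ∪ G5 ∪ G7 = {willow, hazel, alder, cedar, maple, fir, elm, yew, pine, larch, beech, ash, rowan} — every item is covered.
No 4 of the 7 groups cover everything (all 35 combinations miss at least one item), so 5 is optimal.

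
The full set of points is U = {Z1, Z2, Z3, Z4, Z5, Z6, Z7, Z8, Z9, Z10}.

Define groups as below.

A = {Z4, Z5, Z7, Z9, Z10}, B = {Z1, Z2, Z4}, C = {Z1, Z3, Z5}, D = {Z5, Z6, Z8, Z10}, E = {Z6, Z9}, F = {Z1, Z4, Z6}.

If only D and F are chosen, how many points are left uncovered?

Union of D, F = {Z1, Z4, Z5, Z6, Z8, Z10}.
Not covered: Z2, Z3, Z7, Z9 — 4 points.

4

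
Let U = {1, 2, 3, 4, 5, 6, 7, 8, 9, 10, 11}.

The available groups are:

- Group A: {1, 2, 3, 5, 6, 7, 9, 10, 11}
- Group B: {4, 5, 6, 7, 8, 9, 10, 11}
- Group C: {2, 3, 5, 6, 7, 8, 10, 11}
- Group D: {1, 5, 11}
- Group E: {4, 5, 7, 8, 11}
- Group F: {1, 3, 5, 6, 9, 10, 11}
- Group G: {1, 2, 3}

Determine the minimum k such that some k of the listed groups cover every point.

B and G together: B ∪ G = {1, 2, 3, 4, 5, 6, 7, 8, 9, 10, 11} — every point is covered.
No single group has all 11 points (the largest, A, has 9), so 2 is optimal.

2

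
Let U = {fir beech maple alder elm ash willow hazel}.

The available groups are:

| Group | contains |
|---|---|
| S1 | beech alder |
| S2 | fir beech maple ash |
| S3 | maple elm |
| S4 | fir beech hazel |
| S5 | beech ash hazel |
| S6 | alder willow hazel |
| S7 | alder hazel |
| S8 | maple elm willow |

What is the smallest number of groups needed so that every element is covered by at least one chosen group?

3

S2 and S7 and S8 together: S2 ∪ S7 ∪ S8 = {fir, beech, maple, alder, elm, ash, willow, hazel} — every element is covered.
No 2 of the 8 groups cover everything (all 28 combinations miss at least one element), so 3 is optimal.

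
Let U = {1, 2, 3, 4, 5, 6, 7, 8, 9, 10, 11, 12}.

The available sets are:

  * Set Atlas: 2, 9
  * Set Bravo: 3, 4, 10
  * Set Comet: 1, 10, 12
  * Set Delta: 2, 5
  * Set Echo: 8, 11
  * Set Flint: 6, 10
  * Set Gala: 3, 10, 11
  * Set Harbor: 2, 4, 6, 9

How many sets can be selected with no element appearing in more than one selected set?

3

Atlas, Bravo, Echo are pairwise disjoint (Atlas={2,9}; Bravo={3,4,10}; Echo={8,11}).
Every remaining set overlaps one of these, and no 4 of the listed sets are pairwise disjoint, so 3 is the maximum.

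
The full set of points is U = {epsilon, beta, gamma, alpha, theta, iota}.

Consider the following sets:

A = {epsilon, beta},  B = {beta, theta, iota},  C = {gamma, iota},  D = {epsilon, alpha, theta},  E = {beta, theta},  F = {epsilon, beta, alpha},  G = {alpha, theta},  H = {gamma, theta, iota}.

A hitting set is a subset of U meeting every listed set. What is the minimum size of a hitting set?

3

T = {beta, alpha, iota} meets every set (each contains at least one member of T), and |T| = 3.
The sets A, C, G are pairwise disjoint, so any hitting set needs a separate point for each — at least 3. Hence 3 is optimal.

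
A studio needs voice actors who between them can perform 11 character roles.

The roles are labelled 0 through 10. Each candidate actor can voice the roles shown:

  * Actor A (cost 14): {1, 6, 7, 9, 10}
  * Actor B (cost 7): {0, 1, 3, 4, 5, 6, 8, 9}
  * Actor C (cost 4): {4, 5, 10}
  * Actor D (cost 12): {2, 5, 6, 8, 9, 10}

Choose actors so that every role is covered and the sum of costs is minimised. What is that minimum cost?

33

A, B, D together cover every role (A ∪ B ∪ D = {0, 1, 2, 3, 4, 5, 6, 7, 8, 9, 10}); total cost 14 + 7 + 12 = 33.
The greedy pick B, C, D, A costs 37; no covering selection beats 33.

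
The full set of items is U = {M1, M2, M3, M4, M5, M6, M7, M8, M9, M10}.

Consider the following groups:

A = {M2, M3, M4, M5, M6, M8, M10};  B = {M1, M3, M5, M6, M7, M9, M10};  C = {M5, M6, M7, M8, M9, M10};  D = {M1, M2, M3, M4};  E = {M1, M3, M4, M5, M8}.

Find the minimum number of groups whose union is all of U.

C and D together: C ∪ D = {M1, M2, M3, M4, M5, M6, M7, M8, M9, M10} — every item is covered.
No single group has all 10 items (the largest, A, has 7), so 2 is optimal.

2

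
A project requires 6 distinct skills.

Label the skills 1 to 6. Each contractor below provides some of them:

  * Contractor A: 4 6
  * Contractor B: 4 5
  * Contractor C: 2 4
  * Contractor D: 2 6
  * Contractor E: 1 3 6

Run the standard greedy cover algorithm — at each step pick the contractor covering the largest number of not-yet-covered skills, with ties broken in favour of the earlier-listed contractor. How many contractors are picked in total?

3

Greedy: pick E (covers 3 new) → pick B (covers 2 new) → pick C (covers 1 new). Total picks: 3.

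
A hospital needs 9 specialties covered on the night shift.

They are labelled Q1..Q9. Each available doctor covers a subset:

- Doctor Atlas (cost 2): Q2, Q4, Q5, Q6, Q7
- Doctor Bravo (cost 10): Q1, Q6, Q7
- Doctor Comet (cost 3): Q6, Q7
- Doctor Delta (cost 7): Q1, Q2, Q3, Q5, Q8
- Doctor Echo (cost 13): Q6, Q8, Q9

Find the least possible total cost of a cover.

22

Atlas, Delta, Echo together cover every specialty (Atlas ∪ Delta ∪ Echo = {Q1, Q2, Q3, Q4, Q5, Q6, Q7, Q8, Q9}); total cost 2 + 7 + 13 = 22.
No covering selection has total cost below 22.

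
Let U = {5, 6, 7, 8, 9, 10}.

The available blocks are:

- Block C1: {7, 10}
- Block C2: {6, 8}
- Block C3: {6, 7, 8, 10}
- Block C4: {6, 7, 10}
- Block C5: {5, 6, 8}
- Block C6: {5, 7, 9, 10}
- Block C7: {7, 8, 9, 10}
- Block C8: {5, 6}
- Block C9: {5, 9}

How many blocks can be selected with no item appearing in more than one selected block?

C1, C2, C9 are pairwise disjoint (C1={7,10}; C2={6,8}; C9={5,9}).
Every remaining block overlaps one of these, and no 4 of the listed blocks are pairwise disjoint, so 3 is the maximum.

3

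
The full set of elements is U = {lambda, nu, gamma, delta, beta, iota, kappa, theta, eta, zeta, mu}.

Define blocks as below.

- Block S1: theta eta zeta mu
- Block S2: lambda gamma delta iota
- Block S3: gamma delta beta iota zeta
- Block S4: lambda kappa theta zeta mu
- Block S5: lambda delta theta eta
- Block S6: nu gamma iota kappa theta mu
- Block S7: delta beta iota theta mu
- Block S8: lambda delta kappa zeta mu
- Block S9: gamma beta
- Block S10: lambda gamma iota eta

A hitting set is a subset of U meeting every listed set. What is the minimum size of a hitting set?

3

H = {lambda, gamma, mu} meets every block (each contains at least one member of H), and |H| = 3.
No choice of 2 elements meets every block, so 3 is the minimum.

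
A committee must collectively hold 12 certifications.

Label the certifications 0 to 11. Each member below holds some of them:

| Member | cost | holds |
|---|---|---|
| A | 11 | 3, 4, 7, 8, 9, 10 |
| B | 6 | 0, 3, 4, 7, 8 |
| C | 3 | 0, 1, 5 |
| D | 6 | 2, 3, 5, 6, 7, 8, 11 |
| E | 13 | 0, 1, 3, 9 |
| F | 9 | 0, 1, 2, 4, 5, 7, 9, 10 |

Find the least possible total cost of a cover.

D, F together cover every certification (D ∪ F = {0, 1, 2, 3, 4, 5, 6, 7, 8, 9, 10, 11}); total cost 6 + 9 = 15.
The greedy pick D, C, F costs 18; no covering selection beats 15.

15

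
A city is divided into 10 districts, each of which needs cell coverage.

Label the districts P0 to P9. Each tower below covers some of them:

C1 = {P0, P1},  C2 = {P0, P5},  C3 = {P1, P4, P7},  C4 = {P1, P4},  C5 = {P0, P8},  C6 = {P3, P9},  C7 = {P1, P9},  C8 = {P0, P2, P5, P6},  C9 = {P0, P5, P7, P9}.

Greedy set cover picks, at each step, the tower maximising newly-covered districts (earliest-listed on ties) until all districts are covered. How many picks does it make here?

4

Greedy: pick C8 (covers 4 new) → pick C3 (covers 3 new) → pick C6 (covers 2 new) → pick C5 (covers 1 new). Total picks: 4.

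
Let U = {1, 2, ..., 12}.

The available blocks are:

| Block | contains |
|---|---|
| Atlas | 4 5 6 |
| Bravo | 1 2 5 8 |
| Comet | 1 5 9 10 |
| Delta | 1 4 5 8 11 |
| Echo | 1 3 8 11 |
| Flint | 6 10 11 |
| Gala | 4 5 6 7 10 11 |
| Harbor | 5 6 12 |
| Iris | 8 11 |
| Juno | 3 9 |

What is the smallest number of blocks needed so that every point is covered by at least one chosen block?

4

Bravo and Gala and Harbor and Juno together: Bravo ∪ Gala ∪ Harbor ∪ Juno = {1, 2, 3, 4, 5, 6, 7, 8, 9, 10, 11, 12} — every point is covered.
Only Harbor contains 12, so Harbor is forced; the remaining 9 points need at least 3 more blocks (each remaining block adds at most 4) — so at least 4 blocks are needed, and 4 is optimal.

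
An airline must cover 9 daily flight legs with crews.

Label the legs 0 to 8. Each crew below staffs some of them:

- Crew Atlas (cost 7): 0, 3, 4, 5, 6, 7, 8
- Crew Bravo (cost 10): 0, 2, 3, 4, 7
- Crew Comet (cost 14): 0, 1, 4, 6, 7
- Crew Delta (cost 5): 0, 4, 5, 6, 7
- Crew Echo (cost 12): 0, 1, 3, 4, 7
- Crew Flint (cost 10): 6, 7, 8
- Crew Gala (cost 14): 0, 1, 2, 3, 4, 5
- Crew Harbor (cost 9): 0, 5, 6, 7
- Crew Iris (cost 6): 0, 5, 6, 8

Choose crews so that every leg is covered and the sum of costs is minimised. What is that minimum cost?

21

Atlas, Gala together cover every leg (Atlas ∪ Gala = {0, 1, 2, 3, 4, 5, 6, 7, 8}); total cost 7 + 14 = 21.
No covering selection has total cost below 21.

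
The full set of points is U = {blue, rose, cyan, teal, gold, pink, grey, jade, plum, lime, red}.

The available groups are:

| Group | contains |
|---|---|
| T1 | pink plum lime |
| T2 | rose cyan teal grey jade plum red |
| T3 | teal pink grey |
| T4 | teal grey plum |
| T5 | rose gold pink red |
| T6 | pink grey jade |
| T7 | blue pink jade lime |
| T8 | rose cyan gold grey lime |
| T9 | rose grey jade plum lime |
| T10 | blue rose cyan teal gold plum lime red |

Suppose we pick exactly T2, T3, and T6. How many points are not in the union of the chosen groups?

3

Union of T2, T3, T6 = {rose, cyan, teal, pink, grey, jade, plum, red}.
Not covered: blue, gold, lime — 3 points.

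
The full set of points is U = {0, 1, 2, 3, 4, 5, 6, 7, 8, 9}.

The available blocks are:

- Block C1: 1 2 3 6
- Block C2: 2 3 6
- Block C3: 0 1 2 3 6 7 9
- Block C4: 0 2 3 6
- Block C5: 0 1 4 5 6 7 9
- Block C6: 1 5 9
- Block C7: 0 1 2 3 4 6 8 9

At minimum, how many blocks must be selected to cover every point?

C5 and C7 together: C5 ∪ C7 = {0, 1, 2, 3, 4, 5, 6, 7, 8, 9} — every point is covered.
No single block has all 10 points (the largest, C7, has 8), so 2 is optimal.

2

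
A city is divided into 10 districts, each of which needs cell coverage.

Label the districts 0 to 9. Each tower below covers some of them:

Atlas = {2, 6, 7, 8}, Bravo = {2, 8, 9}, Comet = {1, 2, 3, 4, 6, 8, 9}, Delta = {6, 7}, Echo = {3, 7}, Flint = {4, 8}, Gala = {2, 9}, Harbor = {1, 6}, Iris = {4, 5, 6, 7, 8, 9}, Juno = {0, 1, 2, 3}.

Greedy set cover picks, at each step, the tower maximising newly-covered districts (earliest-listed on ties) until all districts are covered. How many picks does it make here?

3

Greedy: pick Comet (covers 7 new) → pick Iris (covers 2 new) → pick Juno (covers 1 new). Total picks: 3.
(The true minimum cover uses only 2 towers, so greedy is not optimal here.)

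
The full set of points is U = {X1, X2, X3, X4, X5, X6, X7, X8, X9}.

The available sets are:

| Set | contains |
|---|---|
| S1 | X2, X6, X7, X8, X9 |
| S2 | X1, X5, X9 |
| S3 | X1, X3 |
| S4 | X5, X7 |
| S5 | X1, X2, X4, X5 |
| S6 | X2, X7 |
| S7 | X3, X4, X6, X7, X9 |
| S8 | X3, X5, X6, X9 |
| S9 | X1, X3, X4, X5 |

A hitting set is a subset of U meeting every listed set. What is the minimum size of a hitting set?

3

The 3 points {X1, X6, X7} hit every set.
No choice of 2 points meets every set, so 3 is the minimum.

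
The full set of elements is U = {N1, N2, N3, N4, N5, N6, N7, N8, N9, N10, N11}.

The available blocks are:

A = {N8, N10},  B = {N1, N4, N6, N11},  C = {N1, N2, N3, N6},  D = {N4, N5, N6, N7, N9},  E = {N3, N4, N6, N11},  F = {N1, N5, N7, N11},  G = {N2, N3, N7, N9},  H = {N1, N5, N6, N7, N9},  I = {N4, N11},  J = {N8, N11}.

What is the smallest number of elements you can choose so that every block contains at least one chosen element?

The 4 elements {N1, N9, N10, N11} hit every block.
No choice of 3 elements meets every block, so 4 is the minimum.

4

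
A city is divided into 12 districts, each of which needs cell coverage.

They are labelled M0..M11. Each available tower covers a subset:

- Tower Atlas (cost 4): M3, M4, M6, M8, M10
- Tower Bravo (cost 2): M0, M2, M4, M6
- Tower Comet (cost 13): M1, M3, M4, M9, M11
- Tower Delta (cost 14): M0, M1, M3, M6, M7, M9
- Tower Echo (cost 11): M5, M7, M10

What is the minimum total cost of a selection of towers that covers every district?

30

Atlas, Bravo, Comet, Echo together cover every district (Atlas ∪ Bravo ∪ Comet ∪ Echo = {M0, M1, M2, M3, M4, M5, M6, M7, M8, M9, M10, M11}); total cost 4 + 2 + 13 + 11 = 30.
No covering selection has total cost below 30.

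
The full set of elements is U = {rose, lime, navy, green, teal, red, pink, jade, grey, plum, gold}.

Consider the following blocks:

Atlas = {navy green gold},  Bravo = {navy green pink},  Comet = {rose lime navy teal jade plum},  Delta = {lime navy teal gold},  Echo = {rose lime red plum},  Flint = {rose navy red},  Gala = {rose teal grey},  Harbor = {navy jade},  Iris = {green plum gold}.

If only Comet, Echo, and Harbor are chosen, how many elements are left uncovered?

4

Union of Comet, Echo, Harbor = {rose, lime, navy, teal, red, jade, plum}.
Not covered: green, pink, grey, gold — 4 elements.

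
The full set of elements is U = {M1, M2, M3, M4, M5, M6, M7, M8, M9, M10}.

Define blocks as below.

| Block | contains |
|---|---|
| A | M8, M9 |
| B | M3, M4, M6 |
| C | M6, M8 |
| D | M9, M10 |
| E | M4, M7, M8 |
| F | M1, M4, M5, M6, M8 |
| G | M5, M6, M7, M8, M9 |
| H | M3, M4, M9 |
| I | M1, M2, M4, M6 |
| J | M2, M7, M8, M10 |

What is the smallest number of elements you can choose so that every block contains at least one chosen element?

3

Take T = {M6, M8, M9}. Each listed block contains at least one of these, so T is a hitting set of size 3.
No choice of 2 elements meets every block, so 3 is the minimum.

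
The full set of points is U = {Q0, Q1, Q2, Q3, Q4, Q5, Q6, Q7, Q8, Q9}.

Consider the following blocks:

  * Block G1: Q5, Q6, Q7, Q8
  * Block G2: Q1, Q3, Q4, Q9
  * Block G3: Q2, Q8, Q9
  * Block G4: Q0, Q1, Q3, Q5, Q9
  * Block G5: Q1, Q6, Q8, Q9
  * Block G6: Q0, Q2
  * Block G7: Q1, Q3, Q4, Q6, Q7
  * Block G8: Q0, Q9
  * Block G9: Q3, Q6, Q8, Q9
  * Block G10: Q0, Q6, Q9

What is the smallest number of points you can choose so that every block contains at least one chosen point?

H = {Q0, Q4, Q8} meets every block (each contains at least one member of H), and |H| = 3.
The blocks G1, G2, G6 are pairwise disjoint, so any hitting set needs a separate point for each — at least 3. Hence 3 is optimal.

3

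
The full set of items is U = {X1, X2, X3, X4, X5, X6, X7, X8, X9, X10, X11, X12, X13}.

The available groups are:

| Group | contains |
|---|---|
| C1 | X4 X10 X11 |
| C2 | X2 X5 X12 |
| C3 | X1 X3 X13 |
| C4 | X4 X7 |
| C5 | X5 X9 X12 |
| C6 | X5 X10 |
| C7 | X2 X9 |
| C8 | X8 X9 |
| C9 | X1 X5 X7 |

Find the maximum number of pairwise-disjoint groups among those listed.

4

C3, C4, C6, C8 are pairwise disjoint (C3={X1,X3,X13}; C4={X4,X7}; C6={X5,X10}; C8={X8,X9}).
Every remaining group overlaps one of these, and no 5 of the listed groups are pairwise disjoint, so 4 is the maximum.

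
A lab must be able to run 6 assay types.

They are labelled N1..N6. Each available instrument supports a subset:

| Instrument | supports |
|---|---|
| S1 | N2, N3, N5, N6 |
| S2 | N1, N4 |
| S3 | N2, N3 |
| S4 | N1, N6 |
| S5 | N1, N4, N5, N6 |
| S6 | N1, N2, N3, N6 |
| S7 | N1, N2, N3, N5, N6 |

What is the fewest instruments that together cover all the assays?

Take {S5, S7}. Their union is {N1, N2, N3, N4, N5, N6}, which is all 6 assays.
No single instrument has all 6 assays (the largest, S7, has 5), so 2 is optimal.

2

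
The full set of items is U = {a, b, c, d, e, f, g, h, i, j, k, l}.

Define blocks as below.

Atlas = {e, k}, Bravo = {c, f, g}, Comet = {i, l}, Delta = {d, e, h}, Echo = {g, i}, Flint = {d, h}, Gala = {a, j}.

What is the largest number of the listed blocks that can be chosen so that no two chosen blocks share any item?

Atlas, Bravo, Comet, Flint, Gala are pairwise disjoint (Atlas={e,k}; Bravo={c,f,g}; Comet={i,l}; Flint={d,h}; Gala={a,j}).
Every remaining block overlaps one of these, and no 6 of the listed blocks are pairwise disjoint, so 5 is the maximum.

5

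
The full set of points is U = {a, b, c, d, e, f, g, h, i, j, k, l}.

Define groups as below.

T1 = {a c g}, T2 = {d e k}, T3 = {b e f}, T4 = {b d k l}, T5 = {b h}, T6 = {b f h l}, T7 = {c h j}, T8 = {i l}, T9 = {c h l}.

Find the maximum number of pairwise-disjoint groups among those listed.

4

T1, T2, T5, T8 are pairwise disjoint (T1={a,c,g}; T2={d,e,k}; T5={b,h}; T8={i,l}).
Every remaining group overlaps one of these, and no 5 of the listed groups are pairwise disjoint, so 4 is the maximum.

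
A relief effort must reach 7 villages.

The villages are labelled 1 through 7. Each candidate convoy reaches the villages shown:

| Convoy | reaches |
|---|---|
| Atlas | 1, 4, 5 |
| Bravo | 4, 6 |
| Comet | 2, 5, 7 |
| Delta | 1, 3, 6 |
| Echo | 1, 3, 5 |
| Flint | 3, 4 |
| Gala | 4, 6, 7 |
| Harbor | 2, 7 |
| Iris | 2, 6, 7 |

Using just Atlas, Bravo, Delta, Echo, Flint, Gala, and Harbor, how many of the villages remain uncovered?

Union of Atlas, Bravo, Delta, Echo, Flint, Gala, Harbor = {1, 2, 3, 4, 5, 6, 7} — that's every village, so 0 are uncovered.

0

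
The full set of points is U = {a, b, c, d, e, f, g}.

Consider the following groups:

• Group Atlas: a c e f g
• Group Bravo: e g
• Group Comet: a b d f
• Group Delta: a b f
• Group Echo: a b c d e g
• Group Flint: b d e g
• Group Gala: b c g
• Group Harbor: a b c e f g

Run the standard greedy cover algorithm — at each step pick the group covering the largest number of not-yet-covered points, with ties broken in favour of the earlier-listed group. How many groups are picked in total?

2

Greedy: pick Echo (covers 6 new) → pick Atlas (covers 1 new). Total picks: 2.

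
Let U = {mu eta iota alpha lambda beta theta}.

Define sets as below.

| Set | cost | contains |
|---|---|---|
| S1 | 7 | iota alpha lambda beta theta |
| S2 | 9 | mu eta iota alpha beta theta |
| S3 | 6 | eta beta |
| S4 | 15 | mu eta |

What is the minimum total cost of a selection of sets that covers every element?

S1, S2 together cover every element (S1 ∪ S2 = {mu, eta, iota, alpha, lambda, beta, theta}); total cost 7 + 9 = 16.
No covering selection has total cost below 16.

16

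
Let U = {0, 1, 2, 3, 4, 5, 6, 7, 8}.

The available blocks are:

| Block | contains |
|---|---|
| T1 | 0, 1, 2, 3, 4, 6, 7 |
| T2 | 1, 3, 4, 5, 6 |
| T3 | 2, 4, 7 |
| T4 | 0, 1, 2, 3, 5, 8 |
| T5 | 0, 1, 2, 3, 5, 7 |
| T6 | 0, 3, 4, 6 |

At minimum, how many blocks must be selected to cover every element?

T1 and T4 cover everything between them: the union {0, 1, 2, 3, 4, 5, 6, 7, 8} is all of U.
No single block has all 9 elements (the largest, T1, has 7), so 2 is optimal.

2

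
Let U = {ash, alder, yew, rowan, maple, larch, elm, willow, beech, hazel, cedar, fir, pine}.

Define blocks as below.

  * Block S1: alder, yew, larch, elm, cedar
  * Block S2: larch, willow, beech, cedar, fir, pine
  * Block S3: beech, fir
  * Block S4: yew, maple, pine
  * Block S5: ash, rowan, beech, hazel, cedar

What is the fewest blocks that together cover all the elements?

4

S1, S2, S4, and S5 cover everything between them: the union {ash, alder, yew, rowan, maple, larch, elm, willow, beech, hazel, cedar, fir, pine} is all of U.
Only S2 contains willow, so S2 is forced; the remaining 7 elements need at least 3 more blocks (each remaining block adds at most 3) — so at least 4 blocks are needed, and 4 is optimal.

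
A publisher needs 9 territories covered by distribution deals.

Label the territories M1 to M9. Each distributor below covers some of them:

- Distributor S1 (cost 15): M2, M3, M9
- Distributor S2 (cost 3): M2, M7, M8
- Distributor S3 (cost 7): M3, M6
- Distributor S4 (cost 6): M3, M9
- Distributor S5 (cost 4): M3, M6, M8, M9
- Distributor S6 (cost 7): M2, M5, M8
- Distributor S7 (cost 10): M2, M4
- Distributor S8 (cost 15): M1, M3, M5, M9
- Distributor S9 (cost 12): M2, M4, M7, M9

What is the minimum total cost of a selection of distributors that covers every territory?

31

S5, S8, S9 together cover every territory (S5 ∪ S8 ∪ S9 = {M1, M2, M3, M4, M5, M6, M7, M8, M9}); total cost 4 + 15 + 12 = 31.
The greedy pick S2, S5, S6, S7, S8 costs 39; no covering selection beats 31.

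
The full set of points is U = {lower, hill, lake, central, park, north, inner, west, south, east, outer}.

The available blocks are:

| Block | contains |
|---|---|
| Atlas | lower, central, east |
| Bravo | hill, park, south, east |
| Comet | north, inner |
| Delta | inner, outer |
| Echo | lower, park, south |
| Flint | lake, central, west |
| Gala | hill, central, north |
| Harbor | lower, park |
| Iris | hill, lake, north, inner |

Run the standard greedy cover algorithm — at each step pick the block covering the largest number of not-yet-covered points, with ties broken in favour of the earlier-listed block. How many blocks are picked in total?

Greedy: pick Bravo (covers 4 new) → pick Flint (covers 3 new) → pick Comet (covers 2 new) → pick Atlas (covers 1 new) → pick Delta (covers 1 new). Total picks: 5.

5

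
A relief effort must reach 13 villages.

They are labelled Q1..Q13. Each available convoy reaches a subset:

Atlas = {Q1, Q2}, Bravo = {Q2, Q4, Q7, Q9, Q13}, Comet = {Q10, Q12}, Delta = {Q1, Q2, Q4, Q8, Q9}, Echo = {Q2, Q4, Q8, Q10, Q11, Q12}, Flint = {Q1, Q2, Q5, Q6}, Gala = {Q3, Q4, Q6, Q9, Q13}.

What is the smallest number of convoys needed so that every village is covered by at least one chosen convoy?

Take {Bravo, Echo, Flint, Gala}. Their union is {Q1, Q2, Q3, Q4, Q5, Q6, Q7, Q8, Q9, Q10, Q11, Q12, Q13}, which is all 13 villages.
No 3 of the 7 convoys cover everything (all 35 combinations miss at least one village), so 4 is optimal.

4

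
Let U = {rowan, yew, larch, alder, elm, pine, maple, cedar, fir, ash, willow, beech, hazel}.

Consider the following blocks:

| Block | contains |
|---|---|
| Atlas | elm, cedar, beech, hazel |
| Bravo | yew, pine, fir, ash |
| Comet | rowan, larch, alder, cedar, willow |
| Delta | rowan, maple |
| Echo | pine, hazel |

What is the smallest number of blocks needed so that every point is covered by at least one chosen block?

4

Take {Atlas, Bravo, Comet, Delta}. Their union is {rowan, yew, larch, alder, elm, pine, maple, cedar, fir, ash, willow, beech, hazel}, which is all 13 points.
Only Atlas contains elm, so Atlas is forced; the remaining 9 points need at least 3 more blocks (each remaining block adds at most 4) — so at least 4 blocks are needed, and 4 is optimal.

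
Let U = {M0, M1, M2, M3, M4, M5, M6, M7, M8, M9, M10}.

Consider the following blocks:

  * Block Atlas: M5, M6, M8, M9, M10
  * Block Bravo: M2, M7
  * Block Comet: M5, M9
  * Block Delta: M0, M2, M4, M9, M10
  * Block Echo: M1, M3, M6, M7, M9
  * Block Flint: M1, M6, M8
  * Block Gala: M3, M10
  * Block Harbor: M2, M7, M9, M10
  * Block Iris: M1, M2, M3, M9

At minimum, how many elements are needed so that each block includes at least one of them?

4

The 4 elements {M1, M2, M3, M5} hit every block.
The blocks Bravo, Comet, Flint, Gala are pairwise disjoint, so any hitting set needs a separate element for each — at least 4. Hence 4 is optimal.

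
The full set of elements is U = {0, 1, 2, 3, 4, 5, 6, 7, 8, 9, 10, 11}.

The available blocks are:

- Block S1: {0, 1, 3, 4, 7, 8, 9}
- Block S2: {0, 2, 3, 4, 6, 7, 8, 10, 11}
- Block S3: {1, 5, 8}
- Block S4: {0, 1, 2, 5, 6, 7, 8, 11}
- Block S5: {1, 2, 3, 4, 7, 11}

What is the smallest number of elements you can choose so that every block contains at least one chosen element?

2

The 2 elements {7, 8} hit every block.
No single element lies in every block, so at least 2 are needed and 2 is optimal.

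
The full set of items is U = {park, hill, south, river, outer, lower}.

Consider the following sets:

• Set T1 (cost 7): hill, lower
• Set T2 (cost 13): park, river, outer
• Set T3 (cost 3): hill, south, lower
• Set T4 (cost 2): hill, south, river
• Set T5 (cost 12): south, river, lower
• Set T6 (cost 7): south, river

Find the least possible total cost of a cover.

16

T2, T3 together cover every item (T2 ∪ T3 = {park, hill, south, river, outer, lower}); total cost 13 + 3 = 16.
The greedy pick T4, T3, T2 costs 18; no covering selection beats 16.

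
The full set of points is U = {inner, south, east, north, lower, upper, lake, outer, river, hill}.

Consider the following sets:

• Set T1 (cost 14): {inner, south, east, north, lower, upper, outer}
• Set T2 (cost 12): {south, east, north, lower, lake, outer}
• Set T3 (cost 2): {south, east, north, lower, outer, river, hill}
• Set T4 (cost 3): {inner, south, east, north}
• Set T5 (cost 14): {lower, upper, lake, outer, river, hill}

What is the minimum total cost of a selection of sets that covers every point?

T4, T5 together cover every point (T4 ∪ T5 = {inner, south, east, north, lower, upper, lake, outer, river, hill}); total cost 3 + 14 = 17.
The greedy pick T3, T4, T5 costs 19; no covering selection beats 17.

17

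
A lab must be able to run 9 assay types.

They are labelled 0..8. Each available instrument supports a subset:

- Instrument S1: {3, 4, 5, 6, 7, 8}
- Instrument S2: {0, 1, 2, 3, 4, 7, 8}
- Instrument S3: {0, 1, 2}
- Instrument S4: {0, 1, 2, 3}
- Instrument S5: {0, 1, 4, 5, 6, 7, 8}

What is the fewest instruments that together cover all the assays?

2

S1 and S3 together: S1 ∪ S3 = {0, 1, 2, 3, 4, 5, 6, 7, 8} — every assay is covered.
No single instrument has all 9 assays (the largest, S2, has 7), so 2 is optimal.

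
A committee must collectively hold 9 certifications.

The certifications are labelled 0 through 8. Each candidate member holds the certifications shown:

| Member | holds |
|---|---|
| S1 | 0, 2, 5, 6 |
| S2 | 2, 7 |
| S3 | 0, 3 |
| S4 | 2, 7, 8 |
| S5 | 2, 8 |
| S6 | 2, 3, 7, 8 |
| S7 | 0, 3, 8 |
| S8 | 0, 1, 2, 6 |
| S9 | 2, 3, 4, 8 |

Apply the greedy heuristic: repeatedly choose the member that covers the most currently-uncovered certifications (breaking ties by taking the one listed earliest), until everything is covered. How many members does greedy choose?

Greedy: pick S1 (covers 4 new) → pick S6 (covers 3 new) → pick S8 (covers 1 new) → pick S9 (covers 1 new). Total picks: 4.

4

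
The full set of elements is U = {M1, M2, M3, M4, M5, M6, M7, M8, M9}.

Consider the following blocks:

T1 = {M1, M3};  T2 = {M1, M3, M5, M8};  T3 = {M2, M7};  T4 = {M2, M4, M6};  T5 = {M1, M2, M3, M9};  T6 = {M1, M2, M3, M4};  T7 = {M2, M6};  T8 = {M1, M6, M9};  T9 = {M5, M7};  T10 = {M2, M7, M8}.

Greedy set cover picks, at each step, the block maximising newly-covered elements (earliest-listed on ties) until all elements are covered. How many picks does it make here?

4

Greedy: pick T2 (covers 4 new) → pick T4 (covers 3 new) → pick T3 (covers 1 new) → pick T5 (covers 1 new). Total picks: 4.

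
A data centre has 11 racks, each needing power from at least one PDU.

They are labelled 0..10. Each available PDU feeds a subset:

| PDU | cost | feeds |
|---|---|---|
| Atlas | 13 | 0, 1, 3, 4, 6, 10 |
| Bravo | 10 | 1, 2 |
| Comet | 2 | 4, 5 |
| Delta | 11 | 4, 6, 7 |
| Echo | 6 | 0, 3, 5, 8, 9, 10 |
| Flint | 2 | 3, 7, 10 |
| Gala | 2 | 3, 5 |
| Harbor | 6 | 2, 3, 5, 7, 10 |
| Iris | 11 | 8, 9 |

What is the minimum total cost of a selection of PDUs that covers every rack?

Atlas, Echo, Harbor together cover every rack (Atlas ∪ Echo ∪ Harbor = {0, 1, 2, 3, 4, 5, 6, 7, 8, 9, 10}); total cost 13 + 6 + 6 = 25.
The greedy pick Flint, Comet, Echo, Bravo, Delta costs 31; no covering selection beats 25.

25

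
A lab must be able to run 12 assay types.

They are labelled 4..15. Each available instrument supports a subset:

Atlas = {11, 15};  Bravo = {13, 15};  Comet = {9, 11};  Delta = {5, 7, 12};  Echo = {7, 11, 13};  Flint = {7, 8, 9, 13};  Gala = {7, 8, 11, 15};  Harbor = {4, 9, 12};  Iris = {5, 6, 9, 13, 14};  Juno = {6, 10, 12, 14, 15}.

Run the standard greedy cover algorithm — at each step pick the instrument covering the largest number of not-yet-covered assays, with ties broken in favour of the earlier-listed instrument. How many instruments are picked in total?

4

Greedy: pick Iris (covers 5 new) → pick Gala (covers 4 new) → pick Harbor (covers 2 new) → pick Juno (covers 1 new). Total picks: 4.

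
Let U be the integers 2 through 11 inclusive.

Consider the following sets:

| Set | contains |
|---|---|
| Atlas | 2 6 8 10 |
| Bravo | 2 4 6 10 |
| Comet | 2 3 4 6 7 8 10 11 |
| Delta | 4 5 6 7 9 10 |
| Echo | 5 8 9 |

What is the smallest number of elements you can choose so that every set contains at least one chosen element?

H = {6, 8} meets every set (each contains at least one member of H), and |H| = 2.
The sets Bravo, Echo are pairwise disjoint, so any hitting set needs a separate element for each — at least 2. Hence 2 is optimal.

2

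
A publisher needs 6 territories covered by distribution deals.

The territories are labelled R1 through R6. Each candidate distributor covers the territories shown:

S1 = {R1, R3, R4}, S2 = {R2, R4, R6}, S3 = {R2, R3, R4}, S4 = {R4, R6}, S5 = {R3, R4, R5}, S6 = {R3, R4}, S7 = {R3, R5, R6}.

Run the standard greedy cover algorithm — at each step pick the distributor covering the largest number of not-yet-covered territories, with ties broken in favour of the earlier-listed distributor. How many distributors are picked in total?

Greedy: pick S1 (covers 3 new) → pick S2 (covers 2 new) → pick S5 (covers 1 new). Total picks: 3.

3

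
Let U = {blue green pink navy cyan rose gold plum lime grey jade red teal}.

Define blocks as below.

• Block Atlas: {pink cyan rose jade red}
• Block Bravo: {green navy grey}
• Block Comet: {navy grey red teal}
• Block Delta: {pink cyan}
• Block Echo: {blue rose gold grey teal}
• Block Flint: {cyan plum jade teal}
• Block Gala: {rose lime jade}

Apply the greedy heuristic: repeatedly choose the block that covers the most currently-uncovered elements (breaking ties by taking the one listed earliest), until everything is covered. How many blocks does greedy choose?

5

Greedy: pick Atlas (covers 5 new) → pick Echo (covers 4 new) → pick Bravo (covers 2 new) → pick Flint (covers 1 new) → pick Gala (covers 1 new). Total picks: 5.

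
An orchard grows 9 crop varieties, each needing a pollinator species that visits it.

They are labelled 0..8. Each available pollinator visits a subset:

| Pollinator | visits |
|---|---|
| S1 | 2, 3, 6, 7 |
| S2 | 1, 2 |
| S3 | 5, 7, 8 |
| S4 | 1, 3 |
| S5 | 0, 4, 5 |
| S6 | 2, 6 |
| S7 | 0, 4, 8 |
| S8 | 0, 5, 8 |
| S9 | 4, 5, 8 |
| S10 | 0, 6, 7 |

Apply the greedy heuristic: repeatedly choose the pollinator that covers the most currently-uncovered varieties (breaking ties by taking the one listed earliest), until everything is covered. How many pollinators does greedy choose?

4

Greedy: pick S1 (covers 4 new) → pick S5 (covers 3 new) → pick S2 (covers 1 new) → pick S3 (covers 1 new). Total picks: 4.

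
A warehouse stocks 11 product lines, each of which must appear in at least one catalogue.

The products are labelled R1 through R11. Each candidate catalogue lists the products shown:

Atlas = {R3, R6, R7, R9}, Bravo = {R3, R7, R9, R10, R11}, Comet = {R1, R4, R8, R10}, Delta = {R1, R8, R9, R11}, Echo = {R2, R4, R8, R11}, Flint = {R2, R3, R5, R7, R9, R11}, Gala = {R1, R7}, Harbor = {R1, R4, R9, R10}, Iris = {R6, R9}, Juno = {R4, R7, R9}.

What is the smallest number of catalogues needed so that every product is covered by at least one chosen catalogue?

3

Take {Comet, Flint, Iris}. Their union is {R1, R2, R3, R4, R5, R6, R7, R8, R9, R10, R11}, which is all 11 products.
Only Flint contains R5, so Flint is forced; the remaining 5 products need at least 2 more catalogues (each remaining catalogue adds at most 4) — so at least 3 catalogues are needed, and 3 is optimal.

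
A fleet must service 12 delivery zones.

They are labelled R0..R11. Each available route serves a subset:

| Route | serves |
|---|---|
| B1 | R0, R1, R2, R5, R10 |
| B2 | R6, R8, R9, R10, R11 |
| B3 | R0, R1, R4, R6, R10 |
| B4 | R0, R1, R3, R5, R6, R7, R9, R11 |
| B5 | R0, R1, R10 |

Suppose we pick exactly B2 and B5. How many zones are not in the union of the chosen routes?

5

Union of B2, B5 = {R0, R1, R6, R8, R9, R10, R11}.
Not covered: R2, R3, R4, R5, R7 — 5 zones.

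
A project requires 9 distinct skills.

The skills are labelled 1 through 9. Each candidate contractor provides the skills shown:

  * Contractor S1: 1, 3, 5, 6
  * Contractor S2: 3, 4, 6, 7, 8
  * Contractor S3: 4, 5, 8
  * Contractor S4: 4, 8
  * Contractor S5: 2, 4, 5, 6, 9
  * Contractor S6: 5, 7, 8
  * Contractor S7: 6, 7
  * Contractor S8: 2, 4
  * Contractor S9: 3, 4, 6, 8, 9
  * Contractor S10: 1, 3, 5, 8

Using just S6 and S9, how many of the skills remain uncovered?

2

Union of S6, S9 = {3, 4, 5, 6, 7, 8, 9}.
Not covered: 1, 2 — 2 skills.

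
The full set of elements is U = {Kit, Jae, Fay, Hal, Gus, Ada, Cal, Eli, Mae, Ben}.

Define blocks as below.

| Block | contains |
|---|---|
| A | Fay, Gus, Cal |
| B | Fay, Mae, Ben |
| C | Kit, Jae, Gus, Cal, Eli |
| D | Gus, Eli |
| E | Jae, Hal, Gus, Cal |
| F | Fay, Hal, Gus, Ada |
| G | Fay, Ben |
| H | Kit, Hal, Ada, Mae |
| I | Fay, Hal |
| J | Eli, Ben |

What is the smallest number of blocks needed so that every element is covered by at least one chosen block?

B and C and H together: B ∪ C ∪ H = {Kit, Jae, Fay, Hal, Gus, Ada, Cal, Eli, Mae, Ben} — every element is covered.
No 2 of the 10 blocks cover everything (all 45 combinations miss at least one element), so 3 is optimal.

3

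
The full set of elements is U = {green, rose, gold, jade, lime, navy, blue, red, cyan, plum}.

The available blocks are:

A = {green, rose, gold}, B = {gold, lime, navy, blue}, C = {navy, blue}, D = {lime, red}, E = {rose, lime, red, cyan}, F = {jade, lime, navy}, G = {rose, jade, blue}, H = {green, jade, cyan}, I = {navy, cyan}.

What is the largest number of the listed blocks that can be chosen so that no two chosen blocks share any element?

3

A, C, D are pairwise disjoint (A={green,rose,gold}; C={navy,blue}; D={lime,red}).
Every remaining block overlaps one of these, and no 4 of the listed blocks are pairwise disjoint, so 3 is the maximum.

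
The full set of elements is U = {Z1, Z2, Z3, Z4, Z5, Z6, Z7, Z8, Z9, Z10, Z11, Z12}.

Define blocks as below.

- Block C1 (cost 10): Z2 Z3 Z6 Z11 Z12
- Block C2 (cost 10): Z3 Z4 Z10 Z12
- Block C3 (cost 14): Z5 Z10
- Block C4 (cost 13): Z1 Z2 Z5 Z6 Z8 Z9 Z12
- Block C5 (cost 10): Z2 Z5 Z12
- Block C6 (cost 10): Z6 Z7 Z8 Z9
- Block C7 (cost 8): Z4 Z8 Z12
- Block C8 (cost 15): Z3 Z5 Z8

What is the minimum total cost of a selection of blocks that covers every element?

C1, C2, C4, C6 together cover every element (C1 ∪ C2 ∪ C4 ∪ C6 = {Z1, Z2, Z3, Z4, Z5, Z6, Z7, Z8, Z9, Z10, Z11, Z12}); total cost 10 + 10 + 13 + 10 = 43.
No covering selection has total cost below 43.

43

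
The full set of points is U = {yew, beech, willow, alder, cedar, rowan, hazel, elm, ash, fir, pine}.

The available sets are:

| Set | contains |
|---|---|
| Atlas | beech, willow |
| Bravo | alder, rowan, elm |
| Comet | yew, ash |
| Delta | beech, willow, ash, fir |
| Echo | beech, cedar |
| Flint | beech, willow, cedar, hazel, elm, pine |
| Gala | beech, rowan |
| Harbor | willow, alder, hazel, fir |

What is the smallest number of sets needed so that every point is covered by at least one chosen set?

4

Bravo and Comet and Flint and Harbor together: Bravo ∪ Comet ∪ Flint ∪ Harbor = {yew, beech, willow, alder, cedar, rowan, hazel, elm, ash, fir, pine} — every point is covered.
Only Flint contains pine, so Flint is forced; the remaining 5 points need at least 3 more sets (each remaining set adds at most 2) — so at least 4 sets are needed, and 4 is optimal.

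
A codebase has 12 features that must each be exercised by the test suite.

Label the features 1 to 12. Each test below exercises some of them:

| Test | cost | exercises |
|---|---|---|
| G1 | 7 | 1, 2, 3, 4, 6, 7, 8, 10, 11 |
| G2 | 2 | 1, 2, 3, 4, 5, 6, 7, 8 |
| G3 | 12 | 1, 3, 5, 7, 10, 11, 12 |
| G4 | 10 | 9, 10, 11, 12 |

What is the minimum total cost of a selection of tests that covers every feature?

G2, G4 together cover every feature (G2 ∪ G4 = {1, 2, 3, 4, 5, 6, 7, 8, 9, 10, 11, 12}); total cost 2 + 10 = 12.
No covering selection has total cost below 12.

12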